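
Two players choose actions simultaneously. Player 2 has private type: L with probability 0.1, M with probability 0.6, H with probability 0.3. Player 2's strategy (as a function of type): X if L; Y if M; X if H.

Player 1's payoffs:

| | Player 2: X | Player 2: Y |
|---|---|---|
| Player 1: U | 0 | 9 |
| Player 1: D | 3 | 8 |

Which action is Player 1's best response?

E[U] = 0.1·(0) + 0.6·(9) + 0.3·(0) = 5.4
E[D] = 0.1·(3) + 0.6·(8) + 0.3·(3) = 6
Best response: D (6 is the largest).

D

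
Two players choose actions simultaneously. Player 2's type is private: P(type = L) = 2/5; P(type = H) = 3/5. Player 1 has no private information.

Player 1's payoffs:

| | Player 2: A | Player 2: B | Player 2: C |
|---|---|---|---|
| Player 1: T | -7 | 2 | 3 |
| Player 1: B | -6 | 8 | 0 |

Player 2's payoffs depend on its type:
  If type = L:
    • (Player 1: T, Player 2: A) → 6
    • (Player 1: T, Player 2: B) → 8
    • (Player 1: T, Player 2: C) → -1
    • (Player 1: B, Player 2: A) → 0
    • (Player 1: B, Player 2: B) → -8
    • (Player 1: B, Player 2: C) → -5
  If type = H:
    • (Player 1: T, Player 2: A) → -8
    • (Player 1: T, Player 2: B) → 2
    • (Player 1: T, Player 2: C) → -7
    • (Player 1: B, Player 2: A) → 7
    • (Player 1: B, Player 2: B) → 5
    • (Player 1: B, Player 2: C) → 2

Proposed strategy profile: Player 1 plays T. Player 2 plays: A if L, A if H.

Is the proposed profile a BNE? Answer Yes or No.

Player 1 plays T: E[T] = 2/5·(-7) + 3/5·(-7) = -7; E[B] = -6. Not best-responding. ✗
Player 2 (type L), facing T: A gives 6, B gives 8, C gives -1. Proposed A is not best — profitable deviation exists. ✗
Player 2 (type H), facing T: A gives -8, B gives 2, C gives -7. Proposed A is not best — profitable deviation exists. ✗

No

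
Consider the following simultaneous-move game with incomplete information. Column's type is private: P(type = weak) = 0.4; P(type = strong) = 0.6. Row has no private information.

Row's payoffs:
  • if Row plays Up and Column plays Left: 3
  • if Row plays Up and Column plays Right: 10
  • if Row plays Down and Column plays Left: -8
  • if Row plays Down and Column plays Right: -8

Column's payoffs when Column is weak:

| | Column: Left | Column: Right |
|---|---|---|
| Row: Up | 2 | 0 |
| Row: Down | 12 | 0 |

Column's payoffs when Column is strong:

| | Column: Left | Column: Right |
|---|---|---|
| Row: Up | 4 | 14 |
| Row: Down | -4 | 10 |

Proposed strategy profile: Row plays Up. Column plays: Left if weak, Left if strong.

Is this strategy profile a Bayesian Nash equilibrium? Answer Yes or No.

A profile is a BNE iff every type of every player is best-responding given beliefs about the other side.
Row plays Up: E[Up] = 0.4·(3) + 0.6·(3) = 3; E[Down] = -8. Best-responding. ✓
Column (type weak), facing Up: Left gives 2, Right gives 0. Proposed Left is best. ✓
Column (type strong), facing Up: Left gives 4, Right gives 14. Proposed Left is not best — profitable deviation exists. ✗

No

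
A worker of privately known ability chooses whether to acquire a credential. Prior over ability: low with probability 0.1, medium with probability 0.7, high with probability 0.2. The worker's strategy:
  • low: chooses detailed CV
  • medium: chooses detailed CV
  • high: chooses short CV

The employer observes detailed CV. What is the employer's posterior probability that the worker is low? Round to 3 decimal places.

0.125

Apply Bayes' rule using the sender's strategy as the likelihood.
P(detailed CV) = 0.1·1 + 0.7·1 + 0.2·0 = 0.8
P(low | detailed CV) = (0.1·1) / 0.8 = 0.1 / 0.8 = 0.125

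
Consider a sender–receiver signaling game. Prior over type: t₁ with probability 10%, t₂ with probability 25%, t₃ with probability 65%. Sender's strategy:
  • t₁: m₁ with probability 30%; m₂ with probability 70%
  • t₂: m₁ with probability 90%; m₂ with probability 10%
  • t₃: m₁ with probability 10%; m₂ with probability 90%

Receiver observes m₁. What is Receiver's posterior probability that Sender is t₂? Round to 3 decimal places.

0.703

P(m₁) = 0.1·0.3 + 0.25·0.9 + 0.65·0.1 = 0.32
P(t₂ | m₁) = (0.25·0.9) / 0.32 = 0.225 / 0.32 = 0.703125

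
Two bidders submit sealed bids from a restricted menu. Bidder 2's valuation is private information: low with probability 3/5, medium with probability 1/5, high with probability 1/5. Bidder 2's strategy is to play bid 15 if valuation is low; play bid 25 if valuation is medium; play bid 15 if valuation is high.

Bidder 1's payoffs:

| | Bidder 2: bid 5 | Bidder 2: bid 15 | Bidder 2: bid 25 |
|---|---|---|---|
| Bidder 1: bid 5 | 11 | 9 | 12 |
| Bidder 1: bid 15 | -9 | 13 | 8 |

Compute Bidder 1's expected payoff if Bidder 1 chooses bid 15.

12

E[bid 15] = 3/5·13 + 1/5·8 + 1/5·13 = 39/5 + 8/5 + 13/5 = 12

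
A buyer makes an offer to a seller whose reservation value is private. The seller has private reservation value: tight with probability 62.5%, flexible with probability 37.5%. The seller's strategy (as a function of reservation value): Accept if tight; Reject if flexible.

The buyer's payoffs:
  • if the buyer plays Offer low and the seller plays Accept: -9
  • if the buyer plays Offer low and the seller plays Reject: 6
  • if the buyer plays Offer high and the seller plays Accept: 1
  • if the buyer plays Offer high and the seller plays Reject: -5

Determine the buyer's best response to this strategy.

Compute the buyer's expected payoff for each action, taking the expectation over the seller's type.
E[Offer low] = 0.625·(-9) + 0.375·(6) = -3.375
E[Offer high] = 0.625·(1) + 0.375·(-5) = -1.25
Best response: Offer high (-1.25 is the largest).

Offer high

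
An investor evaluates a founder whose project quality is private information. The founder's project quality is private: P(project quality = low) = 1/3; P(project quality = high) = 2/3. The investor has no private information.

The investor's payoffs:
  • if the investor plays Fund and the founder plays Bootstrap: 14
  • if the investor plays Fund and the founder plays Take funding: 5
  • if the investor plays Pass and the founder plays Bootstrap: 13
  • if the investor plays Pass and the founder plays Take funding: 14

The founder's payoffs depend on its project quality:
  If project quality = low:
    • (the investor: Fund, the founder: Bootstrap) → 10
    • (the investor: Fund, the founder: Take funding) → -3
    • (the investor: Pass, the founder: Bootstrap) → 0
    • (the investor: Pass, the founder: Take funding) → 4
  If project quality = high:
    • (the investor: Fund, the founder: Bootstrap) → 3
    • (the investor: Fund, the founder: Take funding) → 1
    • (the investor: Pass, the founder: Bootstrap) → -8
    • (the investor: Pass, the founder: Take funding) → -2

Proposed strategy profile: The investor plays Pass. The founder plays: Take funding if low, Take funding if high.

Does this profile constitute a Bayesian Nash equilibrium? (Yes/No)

Yes

The investor plays Pass: E[Pass] = 1/3·(14) + 2/3·(14) = 14; E[Fund] = 5. Best-responding. ✓
The founder (project quality low), facing Pass: Bootstrap gives 0, Take funding gives 4. Proposed Take funding is best. ✓
The founder (project quality high), facing Pass: Bootstrap gives -8, Take funding gives -2. Proposed Take funding is best. ✓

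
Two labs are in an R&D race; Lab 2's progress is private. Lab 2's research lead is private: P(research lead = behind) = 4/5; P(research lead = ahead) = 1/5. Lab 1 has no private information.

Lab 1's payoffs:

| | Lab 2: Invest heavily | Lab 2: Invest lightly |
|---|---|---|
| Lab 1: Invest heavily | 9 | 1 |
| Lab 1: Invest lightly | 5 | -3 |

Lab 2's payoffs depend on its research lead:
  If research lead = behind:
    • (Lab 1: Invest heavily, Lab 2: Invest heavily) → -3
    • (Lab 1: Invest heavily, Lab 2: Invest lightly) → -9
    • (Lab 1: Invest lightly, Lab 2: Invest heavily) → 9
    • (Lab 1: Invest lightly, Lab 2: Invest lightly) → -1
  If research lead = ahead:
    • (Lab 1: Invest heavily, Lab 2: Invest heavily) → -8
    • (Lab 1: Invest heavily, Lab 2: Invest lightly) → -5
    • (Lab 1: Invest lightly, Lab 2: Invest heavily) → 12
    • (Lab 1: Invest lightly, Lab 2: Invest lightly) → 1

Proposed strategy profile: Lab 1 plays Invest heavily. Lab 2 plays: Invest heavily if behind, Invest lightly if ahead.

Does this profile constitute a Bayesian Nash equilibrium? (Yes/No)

Yes

A profile is a BNE iff every type of every player is best-responding given beliefs about the other side.
Lab 1 plays Invest heavily: E[Invest heavily] = 4/5·(9) + 1/5·(1) = 37/5; E[Invest lightly] = 17/5. Best-responding. ✓
Lab 2 (research lead behind), facing Invest heavily: Invest heavily gives -3, Invest lightly gives -9. Proposed Invest heavily is best. ✓
Lab 2 (research lead ahead), facing Invest heavily: Invest heavily gives -8, Invest lightly gives -5. Proposed Invest lightly is best. ✓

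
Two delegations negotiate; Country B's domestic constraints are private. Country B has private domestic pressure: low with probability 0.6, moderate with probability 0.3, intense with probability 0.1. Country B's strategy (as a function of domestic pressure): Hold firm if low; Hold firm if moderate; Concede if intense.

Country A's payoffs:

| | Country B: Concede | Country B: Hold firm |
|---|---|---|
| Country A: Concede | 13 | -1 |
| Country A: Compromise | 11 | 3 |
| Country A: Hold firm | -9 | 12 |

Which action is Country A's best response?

E[Concede] = 0.6·(-1) + 0.3·(-1) + 0.1·(13) = 0.4
E[Compromise] = 0.6·(3) + 0.3·(3) + 0.1·(11) = 3.8
E[Hold firm] = 0.6·(12) + 0.3·(12) + 0.1·(-9) = 9.9
Best response: Hold firm (9.9 is the largest).

Hold firm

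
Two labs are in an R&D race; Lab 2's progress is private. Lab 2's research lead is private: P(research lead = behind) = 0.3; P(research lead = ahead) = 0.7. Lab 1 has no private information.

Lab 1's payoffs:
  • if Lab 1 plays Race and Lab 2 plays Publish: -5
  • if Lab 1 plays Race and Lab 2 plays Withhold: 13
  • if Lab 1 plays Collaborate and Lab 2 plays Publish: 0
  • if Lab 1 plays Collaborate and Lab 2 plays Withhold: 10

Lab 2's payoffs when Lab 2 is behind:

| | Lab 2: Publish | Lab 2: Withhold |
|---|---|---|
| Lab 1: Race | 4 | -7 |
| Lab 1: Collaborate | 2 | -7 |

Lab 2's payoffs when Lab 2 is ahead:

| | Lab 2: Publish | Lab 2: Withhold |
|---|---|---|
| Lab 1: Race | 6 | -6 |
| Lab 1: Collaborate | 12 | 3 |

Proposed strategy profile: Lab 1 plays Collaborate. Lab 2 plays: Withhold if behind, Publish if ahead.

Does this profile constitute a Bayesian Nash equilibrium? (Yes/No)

Lab 1 plays Collaborate: E[Collaborate] = 0.3·(10) + 0.7·(0) = 3; E[Race] = 0.4. Best-responding. ✓
Lab 2 (research lead behind), facing Collaborate: Publish gives 2, Withhold gives -7. Proposed Withhold is not best — profitable deviation exists. ✗
Lab 2 (research lead ahead), facing Collaborate: Publish gives 12, Withhold gives 3. Proposed Publish is best. ✓

No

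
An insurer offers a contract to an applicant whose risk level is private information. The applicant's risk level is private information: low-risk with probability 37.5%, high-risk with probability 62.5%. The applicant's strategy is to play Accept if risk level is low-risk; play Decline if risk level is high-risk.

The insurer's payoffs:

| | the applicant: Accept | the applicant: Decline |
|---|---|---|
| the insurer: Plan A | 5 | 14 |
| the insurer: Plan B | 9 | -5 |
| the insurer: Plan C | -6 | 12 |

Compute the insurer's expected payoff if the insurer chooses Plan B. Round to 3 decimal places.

Take the expectation over the applicant's risk level, weighting each type's action by its prior probability.
E[Plan B] = 0.375·9 + 0.625·(-5) = 3.375 + (-3.125) = 0.25

0.250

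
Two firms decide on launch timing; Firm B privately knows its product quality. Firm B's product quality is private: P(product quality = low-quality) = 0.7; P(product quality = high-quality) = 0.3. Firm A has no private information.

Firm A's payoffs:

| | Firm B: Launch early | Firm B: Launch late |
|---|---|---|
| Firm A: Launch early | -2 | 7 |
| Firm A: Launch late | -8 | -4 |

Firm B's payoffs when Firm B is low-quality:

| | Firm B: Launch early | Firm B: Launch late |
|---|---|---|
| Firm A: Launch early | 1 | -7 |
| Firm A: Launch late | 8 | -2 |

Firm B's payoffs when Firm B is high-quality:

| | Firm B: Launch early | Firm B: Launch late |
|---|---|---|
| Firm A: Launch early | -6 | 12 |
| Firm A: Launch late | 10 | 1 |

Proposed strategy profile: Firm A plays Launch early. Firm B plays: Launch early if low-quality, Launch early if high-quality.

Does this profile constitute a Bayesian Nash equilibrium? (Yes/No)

No

Firm A plays Launch early: E[Launch early] = 0.7·(-2) + 0.3·(-2) = -2; E[Launch late] = -8. Best-responding. ✓
Firm B (product quality low-quality), facing Launch early: Launch early gives 1, Launch late gives -7. Proposed Launch early is best. ✓
Firm B (product quality high-quality), facing Launch early: Launch early gives -6, Launch late gives 12. Proposed Launch early is not best — profitable deviation exists. ✗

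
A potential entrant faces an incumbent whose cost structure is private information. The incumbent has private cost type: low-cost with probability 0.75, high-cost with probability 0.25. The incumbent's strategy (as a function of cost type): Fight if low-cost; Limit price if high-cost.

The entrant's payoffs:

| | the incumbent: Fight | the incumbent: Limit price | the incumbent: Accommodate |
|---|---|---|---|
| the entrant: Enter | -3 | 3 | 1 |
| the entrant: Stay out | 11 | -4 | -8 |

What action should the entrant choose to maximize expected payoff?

E[Enter] = 0.75·(-3) + 0.25·(3) = -1.5
E[Stay out] = 0.75·(11) + 0.25·(-4) = 7.25
Best response: Stay out (7.25 is the largest).

Stay out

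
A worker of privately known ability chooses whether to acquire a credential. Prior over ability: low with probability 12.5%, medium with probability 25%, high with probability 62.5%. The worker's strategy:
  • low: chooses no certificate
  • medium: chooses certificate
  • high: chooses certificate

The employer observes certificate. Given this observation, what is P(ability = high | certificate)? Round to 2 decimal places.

0.71

P(certificate) = 0.125·0 + 0.25·1 + 0.625·1 = 0.875
P(high | certificate) = (0.625·1) / 0.875 = 0.625 / 0.875 = 0.714286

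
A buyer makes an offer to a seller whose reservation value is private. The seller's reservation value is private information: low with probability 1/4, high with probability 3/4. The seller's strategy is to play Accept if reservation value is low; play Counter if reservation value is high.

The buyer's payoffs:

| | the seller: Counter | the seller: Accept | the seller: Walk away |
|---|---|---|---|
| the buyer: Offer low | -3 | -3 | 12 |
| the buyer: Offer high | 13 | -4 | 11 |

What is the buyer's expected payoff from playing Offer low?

-3

E[Offer low] = 1/4·(-3) + 3/4·(-3) = (-3/4) + (-9/4) = -3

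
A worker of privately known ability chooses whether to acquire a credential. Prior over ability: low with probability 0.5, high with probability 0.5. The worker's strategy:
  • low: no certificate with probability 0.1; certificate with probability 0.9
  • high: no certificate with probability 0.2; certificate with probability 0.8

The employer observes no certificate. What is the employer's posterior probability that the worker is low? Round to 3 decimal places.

0.333

Apply Bayes' rule using the sender's strategy as the likelihood.
P(no certificate) = 0.5·0.1 + 0.5·0.2 = 0.15
P(low | no certificate) = (0.5·0.1) / 0.15 = 0.05 / 0.15 = 0.333333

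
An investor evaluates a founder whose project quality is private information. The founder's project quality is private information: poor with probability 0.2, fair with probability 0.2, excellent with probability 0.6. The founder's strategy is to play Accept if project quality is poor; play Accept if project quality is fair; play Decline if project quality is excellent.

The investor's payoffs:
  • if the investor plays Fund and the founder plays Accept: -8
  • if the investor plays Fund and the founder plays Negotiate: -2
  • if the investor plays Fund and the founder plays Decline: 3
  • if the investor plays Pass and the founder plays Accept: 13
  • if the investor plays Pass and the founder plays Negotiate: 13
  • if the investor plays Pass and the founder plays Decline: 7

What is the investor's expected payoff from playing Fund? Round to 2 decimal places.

-1.40

Take the expectation over the founder's project quality, weighting each type's action by its prior probability.
E[Fund] = 0.2·(-8) + 0.2·(-8) + 0.6·3 = (-1.6) + (-1.6) + 1.8 = -1.4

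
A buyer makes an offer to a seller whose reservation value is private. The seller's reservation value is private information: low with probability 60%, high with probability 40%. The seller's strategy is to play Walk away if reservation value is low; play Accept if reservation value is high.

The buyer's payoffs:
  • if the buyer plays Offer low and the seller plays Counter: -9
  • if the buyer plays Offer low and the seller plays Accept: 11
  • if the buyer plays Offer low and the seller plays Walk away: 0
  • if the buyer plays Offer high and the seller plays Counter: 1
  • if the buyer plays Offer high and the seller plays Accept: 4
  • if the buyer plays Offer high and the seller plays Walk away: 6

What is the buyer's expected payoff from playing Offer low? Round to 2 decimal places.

E[Offer low] = 0.6·0 + 0.4·11 = 0 + 4.4 = 4.4

4.40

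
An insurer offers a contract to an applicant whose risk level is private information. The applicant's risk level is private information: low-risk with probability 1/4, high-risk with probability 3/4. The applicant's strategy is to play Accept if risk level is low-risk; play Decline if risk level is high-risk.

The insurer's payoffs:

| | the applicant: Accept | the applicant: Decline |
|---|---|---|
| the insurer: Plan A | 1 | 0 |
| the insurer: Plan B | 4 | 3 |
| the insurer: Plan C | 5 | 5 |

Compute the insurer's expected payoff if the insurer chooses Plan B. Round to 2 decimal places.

Take the expectation over the applicant's risk level, weighting each type's action by its prior probability.
E[Plan B] = 1/4·4 + 3/4·3 = 1 + 9/4 = 13/4

3.25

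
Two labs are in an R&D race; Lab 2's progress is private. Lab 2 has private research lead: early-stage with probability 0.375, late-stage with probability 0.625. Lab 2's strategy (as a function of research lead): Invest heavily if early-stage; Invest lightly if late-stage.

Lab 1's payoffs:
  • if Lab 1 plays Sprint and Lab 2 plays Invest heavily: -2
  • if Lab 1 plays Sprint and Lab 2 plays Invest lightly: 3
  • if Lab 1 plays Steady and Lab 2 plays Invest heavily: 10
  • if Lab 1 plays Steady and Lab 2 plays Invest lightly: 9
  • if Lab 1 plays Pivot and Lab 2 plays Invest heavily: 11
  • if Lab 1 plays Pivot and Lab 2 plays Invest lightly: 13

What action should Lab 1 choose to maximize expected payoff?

Pivot

E[Sprint] = 0.375·(-2) + 0.625·(3) = 1.125
E[Steady] = 0.375·(10) + 0.625·(9) = 9.375
E[Pivot] = 0.375·(11) + 0.625·(13) = 12.25
Best response: Pivot (12.25 is the largest).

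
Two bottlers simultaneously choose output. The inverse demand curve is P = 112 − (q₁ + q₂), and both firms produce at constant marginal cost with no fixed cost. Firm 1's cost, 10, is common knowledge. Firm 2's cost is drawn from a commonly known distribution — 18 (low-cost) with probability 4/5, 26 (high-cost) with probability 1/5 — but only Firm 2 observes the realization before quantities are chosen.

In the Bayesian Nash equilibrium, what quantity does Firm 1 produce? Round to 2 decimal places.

Type-c best response for Firm 2: q₂(c) = (112 − c)/2 − q₁/2.
Firm 1 maximizes expected profit; its first-order condition is 112 − 2q₁ − E[q₂] − 10 = 0.
Substituting E[q₂] and solving: E[c₂] = 19.6, so q₁ = (112 − 2·10 + 19.6)/3 = 37.2.

37.20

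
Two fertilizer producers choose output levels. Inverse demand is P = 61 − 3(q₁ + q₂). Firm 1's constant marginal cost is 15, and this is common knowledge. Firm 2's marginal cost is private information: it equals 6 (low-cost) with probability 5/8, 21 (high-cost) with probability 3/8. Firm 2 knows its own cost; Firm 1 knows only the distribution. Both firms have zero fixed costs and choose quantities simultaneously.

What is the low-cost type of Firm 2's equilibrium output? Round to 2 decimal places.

Type-c best response for Firm 2: q₂(c) = (61 − c)/6 − q₁/2.
Firm 1 maximizes expected profit; its first-order condition is 61 − 6q₁ − 3E[q₂] − 15 = 0.
Substituting E[q₂] and solving: E[c₂] = 11.625, so q₁ = (61 − 2·15 + 11.625)/9 = 4.73611.
q₂(low-cost) = (61 − 6 − 3·4.73611)/6 = 6.79861.

6.80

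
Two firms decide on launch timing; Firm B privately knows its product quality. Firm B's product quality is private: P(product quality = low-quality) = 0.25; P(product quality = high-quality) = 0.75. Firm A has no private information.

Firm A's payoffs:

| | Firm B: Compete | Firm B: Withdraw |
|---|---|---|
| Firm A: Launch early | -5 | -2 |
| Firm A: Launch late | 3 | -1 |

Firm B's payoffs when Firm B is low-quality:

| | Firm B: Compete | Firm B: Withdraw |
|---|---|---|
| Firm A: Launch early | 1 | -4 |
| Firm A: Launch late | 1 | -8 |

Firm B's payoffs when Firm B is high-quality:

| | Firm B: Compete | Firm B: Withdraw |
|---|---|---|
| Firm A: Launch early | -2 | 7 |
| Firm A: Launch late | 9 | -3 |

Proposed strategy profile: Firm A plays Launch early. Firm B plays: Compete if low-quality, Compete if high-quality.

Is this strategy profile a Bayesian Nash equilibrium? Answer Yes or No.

No

Firm A plays Launch early: E[Launch early] = 0.25·(-5) + 0.75·(-5) = -5; E[Launch late] = 3. Not best-responding. ✗
Firm B (product quality low-quality), facing Launch early: Compete gives 1, Withdraw gives -4. Proposed Compete is best. ✓
Firm B (product quality high-quality), facing Launch early: Compete gives -2, Withdraw gives 7. Proposed Compete is not best — profitable deviation exists. ✗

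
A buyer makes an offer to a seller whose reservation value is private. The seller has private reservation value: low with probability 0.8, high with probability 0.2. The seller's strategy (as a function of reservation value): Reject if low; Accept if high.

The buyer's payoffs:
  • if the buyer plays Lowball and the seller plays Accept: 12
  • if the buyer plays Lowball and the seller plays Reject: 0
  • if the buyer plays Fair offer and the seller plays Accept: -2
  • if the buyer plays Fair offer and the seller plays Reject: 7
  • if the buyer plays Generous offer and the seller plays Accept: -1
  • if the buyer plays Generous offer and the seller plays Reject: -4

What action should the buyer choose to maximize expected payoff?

Fair offer

E[Lowball] = 0.8·(0) + 0.2·(12) = 2.4
E[Fair offer] = 0.8·(7) + 0.2·(-2) = 5.2
E[Generous offer] = 0.8·(-4) + 0.2·(-1) = -3.4
Best response: Fair offer (5.2 is the largest).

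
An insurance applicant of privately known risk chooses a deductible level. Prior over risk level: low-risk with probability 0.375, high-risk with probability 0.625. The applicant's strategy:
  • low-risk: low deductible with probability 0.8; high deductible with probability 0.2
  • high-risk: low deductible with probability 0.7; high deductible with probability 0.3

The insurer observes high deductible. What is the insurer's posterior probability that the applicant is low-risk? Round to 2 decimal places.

0.29

P(high deductible) = 0.375·0.2 + 0.625·0.3 = 0.2625
P(low-risk | high deductible) = (0.375·0.2) / 0.2625 = 0.075 / 0.2625 = 0.285714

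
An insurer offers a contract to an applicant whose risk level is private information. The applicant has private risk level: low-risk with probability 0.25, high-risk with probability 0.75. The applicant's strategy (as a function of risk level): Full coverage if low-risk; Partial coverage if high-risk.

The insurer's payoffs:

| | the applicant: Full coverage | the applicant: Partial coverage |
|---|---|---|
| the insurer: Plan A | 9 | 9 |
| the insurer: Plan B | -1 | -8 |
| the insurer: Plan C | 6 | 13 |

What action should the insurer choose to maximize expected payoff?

E[Plan A] = 0.25·(9) + 0.75·(9) = 9
E[Plan B] = 0.25·(-1) + 0.75·(-8) = -6.25
E[Plan C] = 0.25·(6) + 0.75·(13) = 11.25
Best response: Plan C (11.25 is the largest).

Plan C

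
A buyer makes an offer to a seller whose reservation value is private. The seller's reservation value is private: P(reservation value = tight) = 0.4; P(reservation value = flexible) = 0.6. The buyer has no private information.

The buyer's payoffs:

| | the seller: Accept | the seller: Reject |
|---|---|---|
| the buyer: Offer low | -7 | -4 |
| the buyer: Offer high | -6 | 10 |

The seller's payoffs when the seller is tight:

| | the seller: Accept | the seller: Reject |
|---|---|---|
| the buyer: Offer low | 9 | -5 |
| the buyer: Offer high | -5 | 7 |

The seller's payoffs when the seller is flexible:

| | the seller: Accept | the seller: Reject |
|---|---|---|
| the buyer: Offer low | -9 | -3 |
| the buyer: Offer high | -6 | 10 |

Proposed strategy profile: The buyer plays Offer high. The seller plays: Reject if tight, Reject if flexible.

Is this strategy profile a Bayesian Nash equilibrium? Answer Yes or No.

Yes

The buyer plays Offer high: E[Offer high] = 0.4·(10) + 0.6·(10) = 10; E[Offer low] = -4. Best-responding. ✓
The seller (reservation value tight), facing Offer high: Accept gives -5, Reject gives 7. Proposed Reject is best. ✓
The seller (reservation value flexible), facing Offer high: Accept gives -6, Reject gives 10. Proposed Reject is best. ✓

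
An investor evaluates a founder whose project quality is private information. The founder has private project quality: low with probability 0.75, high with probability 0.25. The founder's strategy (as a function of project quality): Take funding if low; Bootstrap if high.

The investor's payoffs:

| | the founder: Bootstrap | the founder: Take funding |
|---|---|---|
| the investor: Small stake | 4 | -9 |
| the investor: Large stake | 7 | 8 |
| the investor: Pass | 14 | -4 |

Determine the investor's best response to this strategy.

E[Small stake] = 0.75·(-9) + 0.25·(4) = -5.75
E[Large stake] = 0.75·(8) + 0.25·(7) = 7.75
E[Pass] = 0.75·(-4) + 0.25·(14) = 0.5
Best response: Large stake (7.75 is the largest).

Large stake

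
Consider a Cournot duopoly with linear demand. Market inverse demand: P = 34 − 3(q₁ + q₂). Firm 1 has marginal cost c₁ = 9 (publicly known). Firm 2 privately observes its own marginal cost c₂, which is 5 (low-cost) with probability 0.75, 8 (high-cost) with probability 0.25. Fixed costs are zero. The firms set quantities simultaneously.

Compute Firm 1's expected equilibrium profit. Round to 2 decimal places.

17.52

Type-c best response for Firm 2: q₂(c) = (34 − c)/6 − q₁/2.
Firm 1 maximizes expected profit; its first-order condition is 34 − 6q₁ − 3E[q₂] − 9 = 0.
Substituting E[q₂] and solving: E[c₂] = 5.75, so q₁ = (34 − 2·9 + 5.75)/9 = 2.41667.
E[P] = 34 − 3·(q₁ + E[q₂]) = 16.25; Firm 1's expected profit = (E[P] − 9)·q₁ = (16.25 − 9)·2.41667 = 17.5208.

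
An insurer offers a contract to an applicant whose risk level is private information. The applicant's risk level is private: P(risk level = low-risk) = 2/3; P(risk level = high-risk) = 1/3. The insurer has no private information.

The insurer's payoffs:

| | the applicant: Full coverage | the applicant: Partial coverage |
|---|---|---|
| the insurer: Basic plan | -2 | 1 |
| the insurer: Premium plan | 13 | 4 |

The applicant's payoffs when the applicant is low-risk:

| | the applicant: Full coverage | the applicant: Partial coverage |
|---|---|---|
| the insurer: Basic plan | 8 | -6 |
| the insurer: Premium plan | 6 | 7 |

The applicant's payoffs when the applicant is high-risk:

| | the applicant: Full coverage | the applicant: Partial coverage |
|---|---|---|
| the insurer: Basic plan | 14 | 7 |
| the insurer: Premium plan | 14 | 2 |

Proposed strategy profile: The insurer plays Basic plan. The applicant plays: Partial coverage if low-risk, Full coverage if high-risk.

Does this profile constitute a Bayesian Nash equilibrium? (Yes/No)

The insurer plays Basic plan: E[Basic plan] = 2/3·(1) + 1/3·(-2) = 0; E[Premium plan] = 7. Not best-responding. ✗
The applicant (risk level low-risk), facing Basic plan: Full coverage gives 8, Partial coverage gives -6. Proposed Partial coverage is not best — profitable deviation exists. ✗
The applicant (risk level high-risk), facing Basic plan: Full coverage gives 14, Partial coverage gives 7. Proposed Full coverage is best. ✓

No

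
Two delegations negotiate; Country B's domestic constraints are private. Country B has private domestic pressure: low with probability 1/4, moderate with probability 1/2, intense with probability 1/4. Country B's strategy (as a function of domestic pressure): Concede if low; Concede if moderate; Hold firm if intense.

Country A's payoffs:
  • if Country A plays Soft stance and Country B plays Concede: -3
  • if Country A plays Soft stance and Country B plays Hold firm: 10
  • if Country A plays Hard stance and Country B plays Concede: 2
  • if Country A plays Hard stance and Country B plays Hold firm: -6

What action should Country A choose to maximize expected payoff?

Soft stance

Compute Country A's expected payoff for each action, taking the expectation over Country B's type.
E[Soft stance] = 1/4·(-3) + 1/2·(-3) + 1/4·(10) = 1/4
E[Hard stance] = 1/4·(2) + 1/2·(2) + 1/4·(-6) = 0
Best response: Soft stance (1/4 is the largest).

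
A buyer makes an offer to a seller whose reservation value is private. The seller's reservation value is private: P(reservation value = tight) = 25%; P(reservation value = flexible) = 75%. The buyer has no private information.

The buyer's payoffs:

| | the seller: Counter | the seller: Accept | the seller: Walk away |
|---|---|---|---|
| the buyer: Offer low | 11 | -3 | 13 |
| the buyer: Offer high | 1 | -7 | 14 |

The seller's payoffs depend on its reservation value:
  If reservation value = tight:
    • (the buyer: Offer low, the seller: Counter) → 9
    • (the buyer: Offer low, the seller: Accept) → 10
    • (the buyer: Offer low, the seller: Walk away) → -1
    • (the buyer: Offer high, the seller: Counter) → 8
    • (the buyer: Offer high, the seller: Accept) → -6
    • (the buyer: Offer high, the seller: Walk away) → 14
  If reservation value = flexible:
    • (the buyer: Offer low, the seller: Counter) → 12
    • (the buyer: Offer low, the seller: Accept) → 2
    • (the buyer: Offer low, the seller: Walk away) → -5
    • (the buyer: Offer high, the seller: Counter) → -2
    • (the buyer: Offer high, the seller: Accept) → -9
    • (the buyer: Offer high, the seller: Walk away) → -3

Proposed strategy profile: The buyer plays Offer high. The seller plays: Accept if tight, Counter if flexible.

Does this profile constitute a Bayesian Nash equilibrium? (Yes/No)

No

The buyer plays Offer high: E[Offer high] = 0.25·(-7) + 0.75·(1) = -1; E[Offer low] = 7.5. Not best-responding. ✗
The seller (reservation value tight), facing Offer high: Counter gives 8, Accept gives -6, Walk away gives 14. Proposed Accept is not best — profitable deviation exists. ✗
The seller (reservation value flexible), facing Offer high: Counter gives -2, Accept gives -9, Walk away gives -3. Proposed Counter is best. ✓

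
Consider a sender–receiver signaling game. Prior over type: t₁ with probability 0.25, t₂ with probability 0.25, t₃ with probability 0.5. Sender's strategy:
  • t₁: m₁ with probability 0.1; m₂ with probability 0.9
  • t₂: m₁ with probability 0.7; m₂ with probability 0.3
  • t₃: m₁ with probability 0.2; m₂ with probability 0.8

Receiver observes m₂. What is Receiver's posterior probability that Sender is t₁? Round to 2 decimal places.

0.32

Apply Bayes' rule using the sender's strategy as the likelihood.
P(m₂) = 0.25·0.9 + 0.25·0.3 + 0.5·0.8 = 0.7
P(t₁ | m₂) = (0.25·0.9) / 0.7 = 0.225 / 0.7 = 0.321429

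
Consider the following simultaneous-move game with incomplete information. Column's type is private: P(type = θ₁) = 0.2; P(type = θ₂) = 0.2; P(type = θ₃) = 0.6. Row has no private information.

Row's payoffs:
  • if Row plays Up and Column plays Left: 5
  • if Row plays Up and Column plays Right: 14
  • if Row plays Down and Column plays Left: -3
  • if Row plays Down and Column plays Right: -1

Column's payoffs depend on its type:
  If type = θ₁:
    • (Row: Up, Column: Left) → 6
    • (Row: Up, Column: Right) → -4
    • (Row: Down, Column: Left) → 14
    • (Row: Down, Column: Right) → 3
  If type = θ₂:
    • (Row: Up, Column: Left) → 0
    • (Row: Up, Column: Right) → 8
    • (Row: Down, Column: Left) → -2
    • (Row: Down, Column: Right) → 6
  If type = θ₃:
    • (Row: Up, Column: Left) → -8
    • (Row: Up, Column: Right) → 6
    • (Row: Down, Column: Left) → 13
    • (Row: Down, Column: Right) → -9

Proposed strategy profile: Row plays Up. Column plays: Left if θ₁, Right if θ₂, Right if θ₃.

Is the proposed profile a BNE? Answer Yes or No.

Yes

Row plays Up: E[Up] = 0.2·(5) + 0.2·(14) + 0.6·(14) = 12.2; E[Down] = -1.4. Best-responding. ✓
Column (type θ₁), facing Up: Left gives 6, Right gives -4. Proposed Left is best. ✓
Column (type θ₂), facing Up: Left gives 0, Right gives 8. Proposed Right is best. ✓
Column (type θ₃), facing Up: Left gives -8, Right gives 6. Proposed Right is best. ✓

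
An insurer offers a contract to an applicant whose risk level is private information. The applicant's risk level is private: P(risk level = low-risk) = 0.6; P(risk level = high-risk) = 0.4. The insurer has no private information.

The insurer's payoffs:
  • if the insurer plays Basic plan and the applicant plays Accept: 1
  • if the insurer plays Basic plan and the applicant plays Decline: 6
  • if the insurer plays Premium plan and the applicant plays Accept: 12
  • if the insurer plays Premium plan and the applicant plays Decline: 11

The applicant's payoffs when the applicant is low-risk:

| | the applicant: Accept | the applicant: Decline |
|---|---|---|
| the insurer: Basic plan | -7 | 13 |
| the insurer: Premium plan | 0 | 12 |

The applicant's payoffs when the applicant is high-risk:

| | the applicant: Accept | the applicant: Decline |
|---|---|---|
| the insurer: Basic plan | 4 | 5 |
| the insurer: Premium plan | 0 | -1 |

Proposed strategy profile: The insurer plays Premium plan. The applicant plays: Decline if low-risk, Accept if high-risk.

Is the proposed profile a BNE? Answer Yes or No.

Yes

The insurer plays Premium plan: E[Premium plan] = 0.6·(11) + 0.4·(12) = 11.4; E[Basic plan] = 4. Best-responding. ✓
The applicant (risk level low-risk), facing Premium plan: Accept gives 0, Decline gives 12. Proposed Decline is best. ✓
The applicant (risk level high-risk), facing Premium plan: Accept gives 0, Decline gives -1. Proposed Accept is best. ✓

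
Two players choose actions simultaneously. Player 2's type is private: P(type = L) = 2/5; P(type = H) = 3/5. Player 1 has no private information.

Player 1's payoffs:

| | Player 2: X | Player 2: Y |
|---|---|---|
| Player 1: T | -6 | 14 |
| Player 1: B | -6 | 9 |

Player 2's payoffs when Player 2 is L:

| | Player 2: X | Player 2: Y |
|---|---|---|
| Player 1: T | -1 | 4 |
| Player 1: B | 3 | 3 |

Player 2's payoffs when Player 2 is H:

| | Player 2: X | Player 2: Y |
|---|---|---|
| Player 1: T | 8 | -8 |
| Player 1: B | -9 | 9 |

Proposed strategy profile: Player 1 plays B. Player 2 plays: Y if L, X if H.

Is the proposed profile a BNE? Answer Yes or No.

No

Player 1 plays B: E[B] = 2/5·(9) + 3/5·(-6) = 0; E[T] = 2. Not best-responding. ✗
Player 2 (type L), facing B: X gives 3, Y gives 3. Proposed Y is best. ✓
Player 2 (type H), facing B: X gives -9, Y gives 9. Proposed X is not best — profitable deviation exists. ✗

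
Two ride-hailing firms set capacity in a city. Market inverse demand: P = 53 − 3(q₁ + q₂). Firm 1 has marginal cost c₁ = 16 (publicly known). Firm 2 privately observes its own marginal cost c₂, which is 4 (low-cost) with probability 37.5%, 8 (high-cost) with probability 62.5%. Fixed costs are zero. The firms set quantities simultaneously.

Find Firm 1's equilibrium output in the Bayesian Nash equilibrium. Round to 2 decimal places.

3.06

Each type of Firm 2 best-responds to q₁; Firm 1 best-responds to the expected q₂ over Firm 2's types.
Firm 2 with cost c maximizes (53 − 3(q₁+q₂) − c)·q₂, giving q₂(c) = (53 − c − 3q₁)/6.
E[c₂] = 0.375·4 + 0.625·8 = 6.5
Firm 1's FOC against E[q₂] yields q₁ = (53 − 2·16 + E[c₂])/9 = (53 − 32 + 6.5)/9 = 3.05556.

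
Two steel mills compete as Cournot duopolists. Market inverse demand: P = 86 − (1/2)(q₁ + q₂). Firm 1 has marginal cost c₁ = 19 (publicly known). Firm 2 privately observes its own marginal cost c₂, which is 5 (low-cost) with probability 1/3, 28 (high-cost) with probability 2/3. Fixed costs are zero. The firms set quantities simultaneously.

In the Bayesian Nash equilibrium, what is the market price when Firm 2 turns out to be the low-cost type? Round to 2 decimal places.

34.11

Firm 2 with cost c maximizes (86 − (1/2)(q₁+q₂) − c)·q₂, giving q₂(c) = (86 − c − (1/2)q₁).
E[c₂] = 1/3·5 + 2/3·28 = 20.3333
Firm 1's FOC against E[q₂] yields q₁ = (86 − 2·19 + E[c₂])/(3/2) = (86 − 38 + 20.3333)/(3/2) = 45.5556.
q₂(low-cost) = 58.2222, so P = 86 − (1/2)·(45.5556 + 58.2222) = 34.1111.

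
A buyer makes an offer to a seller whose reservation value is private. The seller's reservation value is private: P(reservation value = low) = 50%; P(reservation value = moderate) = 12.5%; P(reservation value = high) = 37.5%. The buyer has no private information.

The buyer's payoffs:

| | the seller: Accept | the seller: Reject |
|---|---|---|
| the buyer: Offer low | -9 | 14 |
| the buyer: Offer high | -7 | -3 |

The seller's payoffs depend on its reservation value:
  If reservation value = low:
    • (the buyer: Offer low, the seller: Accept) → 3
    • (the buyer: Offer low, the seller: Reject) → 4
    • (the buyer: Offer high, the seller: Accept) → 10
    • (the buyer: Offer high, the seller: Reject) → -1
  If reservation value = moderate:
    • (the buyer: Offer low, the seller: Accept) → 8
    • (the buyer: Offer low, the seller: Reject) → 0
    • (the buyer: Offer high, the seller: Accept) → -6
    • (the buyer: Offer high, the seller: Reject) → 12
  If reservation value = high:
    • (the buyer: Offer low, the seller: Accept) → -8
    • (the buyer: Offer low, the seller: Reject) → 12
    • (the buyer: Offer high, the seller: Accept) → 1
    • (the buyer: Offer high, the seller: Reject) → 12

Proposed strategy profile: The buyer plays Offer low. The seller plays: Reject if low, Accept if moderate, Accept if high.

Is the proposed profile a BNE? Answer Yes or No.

No

The buyer plays Offer low: E[Offer low] = 0.5·(14) + 0.125·(-9) + 0.375·(-9) = 2.5; E[Offer high] = -5. Best-responding. ✓
The seller (reservation value low), facing Offer low: Accept gives 3, Reject gives 4. Proposed Reject is best. ✓
The seller (reservation value moderate), facing Offer low: Accept gives 8, Reject gives 0. Proposed Accept is best. ✓
The seller (reservation value high), facing Offer low: Accept gives -8, Reject gives 12. Proposed Accept is not best — profitable deviation exists. ✗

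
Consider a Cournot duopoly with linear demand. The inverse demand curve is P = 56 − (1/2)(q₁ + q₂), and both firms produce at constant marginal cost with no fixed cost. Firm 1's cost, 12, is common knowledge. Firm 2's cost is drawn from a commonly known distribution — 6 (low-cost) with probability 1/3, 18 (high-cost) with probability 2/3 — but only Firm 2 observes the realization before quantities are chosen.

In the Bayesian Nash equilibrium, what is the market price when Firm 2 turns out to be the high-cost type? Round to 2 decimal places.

Each type of Firm 2 best-responds to q₁; Firm 1 best-responds to the expected q₂ over Firm 2's types.
Firm 2 with cost c maximizes (56 − (1/2)(q₁+q₂) − c)·q₂, giving q₂(c) = (56 − c − (1/2)q₁).
E[c₂] = 1/3·6 + 2/3·18 = 14
Firm 1's FOC against E[q₂] yields q₁ = (56 − 2·12 + E[c₂])/(3/2) = (56 − 24 + 14)/(3/2) = 30.6667.
q₂(high-cost) = 22.6667, so P = 56 − (1/2)·(30.6667 + 22.6667) = 29.3333.

29.33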